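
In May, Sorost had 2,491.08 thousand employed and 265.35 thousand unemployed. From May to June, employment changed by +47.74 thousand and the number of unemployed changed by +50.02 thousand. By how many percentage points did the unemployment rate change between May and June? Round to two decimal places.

May: labor force = 2,491.08 + 265.35 = 2,756.43; u = 265.35/2,756.43 = 9.63%.
June: labor force = 2,538.82 + 315.37 = 2,854.19; u = 315.37/2,854.19 = 11.05%.
Change = 11.05% − 9.63% = +1.42 pp.

The unemployment rate changed by +1.42 percentage points.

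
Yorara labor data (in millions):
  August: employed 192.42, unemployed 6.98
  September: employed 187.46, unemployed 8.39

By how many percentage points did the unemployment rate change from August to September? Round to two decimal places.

August: labor force = 192.42 + 6.98 = 199.40; u = 6.98/199.40 = 3.50%.
September: labor force = 187.46 + 8.39 = 195.85; u = 8.39/195.85 = 4.28%.
Change = 4.28% − 3.50% = +0.78 pp.

The unemployment rate changed by +0.78 percentage points.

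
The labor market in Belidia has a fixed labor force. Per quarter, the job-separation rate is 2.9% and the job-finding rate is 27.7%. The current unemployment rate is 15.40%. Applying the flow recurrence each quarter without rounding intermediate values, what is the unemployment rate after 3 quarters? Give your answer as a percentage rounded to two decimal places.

Unemployment rate after three quarters ≈ 11.46%.

With a fixed labor force, u_{t+1} = u_t + s·(1−u_t) − f·u_t = u_t·(1−s−f) + s.
Here 1−s−f = 0.694 and s = 0.029.
u_1 = 0.154000 × 0.694 + 0.029 = 0.135876.
u_2 = 0.135876 × 0.694 + 0.029 = 0.123298.
u_3 = 0.123298 × 0.694 + 0.029 = 0.114569.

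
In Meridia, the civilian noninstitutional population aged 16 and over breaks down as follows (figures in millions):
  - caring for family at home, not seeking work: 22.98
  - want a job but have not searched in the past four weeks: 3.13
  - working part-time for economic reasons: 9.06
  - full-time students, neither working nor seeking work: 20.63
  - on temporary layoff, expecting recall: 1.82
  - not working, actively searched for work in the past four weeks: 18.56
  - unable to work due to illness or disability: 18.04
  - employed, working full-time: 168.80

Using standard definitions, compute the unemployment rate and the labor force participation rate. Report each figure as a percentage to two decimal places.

Unemployment rate ≈ 10.28%; labor force participation rate ≈ 75.37%.

Employed = 9.06 + 168.80 = 177.86 million (anyone who worked, including part-time for economic reasons, counts as employed).
Unemployed = 1.82 + 18.56 = 20.38 million (jobless and actively searching, or on temporary layoff).
Labor force = 177.86 + 20.38 = 198.24 million.
Not in labor force = 22.98 + 3.13 + 20.63 + 18.04 = 64.78 million (those not working and not actively searching are outside the labor force — including those who want a job but have given up searching).
Civilian working-age population = 198.24 + 64.78 = 263.02 million.
Unemployment rate = 20.38 / 198.24 = 10.28%.
Labor force participation rate = 198.24 / 263.02 = 75.37%.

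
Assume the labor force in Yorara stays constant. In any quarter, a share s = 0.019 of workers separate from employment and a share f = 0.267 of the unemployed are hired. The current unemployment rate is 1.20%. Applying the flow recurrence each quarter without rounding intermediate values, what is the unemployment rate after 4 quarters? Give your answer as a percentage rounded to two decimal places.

Unemployment rate after four quarters ≈ 5.23%.

With a fixed labor force, u_{t+1} = u_t + s·(1−u_t) − f·u_t = u_t·(1−s−f) + s.
Here 1−s−f = 0.714 and s = 0.019.
u_1 = 0.012000 × 0.714 + 0.019 = 0.027568.
u_2 = 0.027568 × 0.714 + 0.019 = 0.038684.
u_3 = 0.038684 × 0.714 + 0.019 = 0.046620.
u_4 = 0.046620 × 0.714 + 0.019 = 0.052287.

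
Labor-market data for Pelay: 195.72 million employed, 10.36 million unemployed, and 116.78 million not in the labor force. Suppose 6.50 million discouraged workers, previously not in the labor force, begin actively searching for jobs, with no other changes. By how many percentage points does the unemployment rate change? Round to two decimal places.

The unemployment rate changes by +2.90 percentage points.

Initially, labor force = 195.72 + 10.36 = 206.08 million, so u = 10.36/206.08 = 5.03%.
After the change, unemployed and labor force both rise by 6.50 → E = 195.72, U = 16.86, labor force = 212.58 million.
New unemployment rate = 16.86 / 212.58 = 7.93%.
Change = 7.93% − 5.03% = +2.90 percentage points.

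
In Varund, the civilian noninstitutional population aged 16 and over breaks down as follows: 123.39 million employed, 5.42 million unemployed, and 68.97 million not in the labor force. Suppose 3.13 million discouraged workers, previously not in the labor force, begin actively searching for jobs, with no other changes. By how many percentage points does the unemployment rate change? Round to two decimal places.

The unemployment rate changes by +2.27 percentage points.

Initially, labor force = 123.39 + 5.42 = 128.81 million, so u = 5.42/128.81 = 4.21%.
After the change, unemployed and labor force both rise by 3.13 → E = 123.39, U = 8.55, labor force = 131.94 million.
New unemployment rate = 8.55 / 131.94 = 6.48%.
Change = 6.48% − 4.21% = +2.27 percentage points.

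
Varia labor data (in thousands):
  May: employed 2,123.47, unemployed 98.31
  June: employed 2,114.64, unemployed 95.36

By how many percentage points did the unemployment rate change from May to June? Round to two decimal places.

The unemployment rate changed by −0.11 percentage points.

May: labor force = 2,123.47 + 98.31 = 2,221.78; u = 98.31/2,221.78 = 4.42%.
June: labor force = 2,114.64 + 95.36 = 2,210.00; u = 95.36/2,210.00 = 4.31%.
Change = 4.31% − 4.42% = −0.11 pp.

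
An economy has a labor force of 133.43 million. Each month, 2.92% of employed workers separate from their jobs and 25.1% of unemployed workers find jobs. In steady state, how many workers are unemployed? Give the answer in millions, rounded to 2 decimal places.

Steady-state unemployment rate u* = s/(s+f) = 2.92/(2.92+25.1) = 0.104211.
Unemployed = u* × labor force = 0.104211 × 133.43 ≈ 13.90 million.

About 13.90 million are unemployed in steady state.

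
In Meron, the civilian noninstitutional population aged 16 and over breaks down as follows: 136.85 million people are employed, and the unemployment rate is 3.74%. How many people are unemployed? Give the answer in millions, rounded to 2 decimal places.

Let U be the number unemployed. The labor force is E + U, and U/(E+U) = 0.0374.
So U = 0.0374 × 136.85 / (1 − 0.0374) = 5.1182 / 0.9626 ≈ 5.32 million.

About 5.32 million are unemployed.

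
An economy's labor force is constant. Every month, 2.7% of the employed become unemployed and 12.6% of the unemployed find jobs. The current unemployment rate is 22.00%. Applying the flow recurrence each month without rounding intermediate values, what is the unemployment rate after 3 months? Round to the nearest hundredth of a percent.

Unemployment rate after three months ≈ 20.29%.

With a fixed labor force, u_{t+1} = u_t + s·(1−u_t) − f·u_t = u_t·(1−s−f) + s.
Here 1−s−f = 0.847 and s = 0.027.
u_1 = 0.220000 × 0.847 + 0.027 = 0.213340.
u_2 = 0.213340 × 0.847 + 0.027 = 0.207699.
u_3 = 0.207699 × 0.847 + 0.027 = 0.202921.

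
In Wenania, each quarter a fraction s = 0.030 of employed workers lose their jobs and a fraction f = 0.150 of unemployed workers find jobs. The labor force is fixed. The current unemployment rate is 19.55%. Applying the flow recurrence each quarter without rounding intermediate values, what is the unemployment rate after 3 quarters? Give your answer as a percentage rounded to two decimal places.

Unemployment rate after three quarters ≈ 18.26%.

With a fixed labor force, u_{t+1} = u_t + s·(1−u_t) − f·u_t = u_t·(1−s−f) + s.
Here 1−s−f = 0.820 and s = 0.030.
u_1 = 0.195500 × 0.820 + 0.030 = 0.190310.
u_2 = 0.190310 × 0.820 + 0.030 = 0.186054.
u_3 = 0.186054 × 0.820 + 0.030 = 0.182564.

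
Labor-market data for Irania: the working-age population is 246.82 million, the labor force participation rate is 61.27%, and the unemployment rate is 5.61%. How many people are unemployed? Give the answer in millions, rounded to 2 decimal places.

Labor force = 0.6127 × 246.82 = 151.23 million.
Unemployed = 0.0561 × 151.23 ≈ 8.48 million.

About 8.48 million are unemployed.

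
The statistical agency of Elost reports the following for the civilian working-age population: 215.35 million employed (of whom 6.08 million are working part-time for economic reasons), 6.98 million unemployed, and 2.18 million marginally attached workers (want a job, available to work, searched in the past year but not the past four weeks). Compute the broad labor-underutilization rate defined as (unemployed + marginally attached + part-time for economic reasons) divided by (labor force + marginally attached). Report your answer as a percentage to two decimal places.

Labor force = 215.35 + 6.98 = 222.33 million.
Numerator = 6.98 + 2.18 + 6.08 = 15.24 million.
Denominator = 222.33 + 2.18 = 224.51 million.
Broad rate = 15.24 / 224.51 = 6.79%.

Broad underutilization rate ≈ 6.79%.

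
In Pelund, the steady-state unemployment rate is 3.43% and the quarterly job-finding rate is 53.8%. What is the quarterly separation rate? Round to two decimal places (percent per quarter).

Separation rate ≈ 1.91% per quarter.

From u* = s/(s+f): s = u·f/(1−u).
s = 0.0343 × 53.8 / (1 − 0.0343) = 1.8453 / 0.9657 ≈ 1.91% per quarter.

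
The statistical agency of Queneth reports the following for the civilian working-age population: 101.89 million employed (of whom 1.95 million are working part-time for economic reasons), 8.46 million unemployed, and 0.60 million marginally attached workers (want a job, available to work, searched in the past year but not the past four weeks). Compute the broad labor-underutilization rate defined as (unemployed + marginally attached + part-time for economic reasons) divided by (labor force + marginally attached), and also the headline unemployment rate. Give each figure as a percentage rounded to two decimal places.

Labor force = 101.89 + 8.46 = 110.35 million.
Numerator = 8.46 + 0.60 + 1.95 = 11.01 million.
Denominator = 110.35 + 0.60 = 110.95 million.
Broad rate = 11.01 / 110.95 = 9.92%.
Headline unemployment rate = 8.46 / 110.35 = 7.67%.

Broad underutilization rate ≈ 9.92%; headline unemployment rate ≈ 7.67%.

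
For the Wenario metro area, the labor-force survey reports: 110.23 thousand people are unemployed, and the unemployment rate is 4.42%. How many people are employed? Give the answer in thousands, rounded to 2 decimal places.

About 2,383.66 thousand are employed.

Labor force = U / u = 110.23 / 0.0442 ≈ 2,493.89 thousand.
Employed = labor force − unemployed = 2,493.89 − 110.23 = 2,383.66 thousand.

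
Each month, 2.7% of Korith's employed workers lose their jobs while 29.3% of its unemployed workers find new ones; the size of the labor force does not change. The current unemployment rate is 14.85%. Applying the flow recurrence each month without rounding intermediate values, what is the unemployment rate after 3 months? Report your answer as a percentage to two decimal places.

With a fixed labor force, u_{t+1} = u_t + s·(1−u_t) − f·u_t = u_t·(1−s−f) + s.
Here 1−s−f = 0.680 and s = 0.027.
u_1 = 0.148500 × 0.680 + 0.027 = 0.127980.
u_2 = 0.127980 × 0.680 + 0.027 = 0.114026.
u_3 = 0.114026 × 0.680 + 0.027 = 0.104538.

Unemployment rate after three months ≈ 10.45%.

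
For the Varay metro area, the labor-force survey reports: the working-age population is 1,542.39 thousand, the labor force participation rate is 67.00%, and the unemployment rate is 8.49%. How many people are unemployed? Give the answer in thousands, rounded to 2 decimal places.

About 87.74 thousand are unemployed.

Labor force = 0.6700 × 1,542.39 = 1,033.40 thousand.
Unemployed = 0.0849 × 1,033.40 ≈ 87.74 thousand.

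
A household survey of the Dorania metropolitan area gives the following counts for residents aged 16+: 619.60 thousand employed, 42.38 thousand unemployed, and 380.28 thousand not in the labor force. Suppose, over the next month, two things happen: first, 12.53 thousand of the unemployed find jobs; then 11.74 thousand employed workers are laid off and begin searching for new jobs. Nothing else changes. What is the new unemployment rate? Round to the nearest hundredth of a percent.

New unemployment rate ≈ 6.28%.

Initially, labor force = 619.60 + 42.38 = 661.98 thousand, so u = 42.38/661.98 = 6.40%.
After the first change, unemployed falls and employed rises by 12.53; labor force unchanged → E = 632.13, U = 29.85, labor force = 661.98 thousand.
After the second change, employed falls and unemployed rises by 11.74; labor force unchanged → E = 620.39, U = 41.59, labor force = 661.98 thousand.
New unemployment rate = 41.59 / 661.98 = 6.28%.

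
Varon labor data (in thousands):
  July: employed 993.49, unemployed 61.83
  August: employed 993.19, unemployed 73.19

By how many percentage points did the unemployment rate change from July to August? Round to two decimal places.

July: labor force = 993.49 + 61.83 = 1,055.32; u = 61.83/1,055.32 = 5.86%.
August: labor force = 993.19 + 73.19 = 1,066.38; u = 73.19/1,066.38 = 6.86%.
Change = 6.86% − 5.86% = +1.00 pp.

The unemployment rate changed by +1.00 percentage points.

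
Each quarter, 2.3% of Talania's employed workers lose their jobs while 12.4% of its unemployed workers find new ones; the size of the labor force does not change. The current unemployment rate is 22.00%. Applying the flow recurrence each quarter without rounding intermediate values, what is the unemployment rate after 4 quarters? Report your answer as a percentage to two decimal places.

With a fixed labor force, u_{t+1} = u_t + s·(1−u_t) − f·u_t = u_t·(1−s−f) + s.
Here 1−s−f = 0.853 and s = 0.023.
u_1 = 0.220000 × 0.853 + 0.023 = 0.210660.
u_2 = 0.210660 × 0.853 + 0.023 = 0.202693.
u_3 = 0.202693 × 0.853 + 0.023 = 0.195897.
u_4 = 0.195897 × 0.853 + 0.023 = 0.190100.

Unemployment rate after four quarters ≈ 19.01%.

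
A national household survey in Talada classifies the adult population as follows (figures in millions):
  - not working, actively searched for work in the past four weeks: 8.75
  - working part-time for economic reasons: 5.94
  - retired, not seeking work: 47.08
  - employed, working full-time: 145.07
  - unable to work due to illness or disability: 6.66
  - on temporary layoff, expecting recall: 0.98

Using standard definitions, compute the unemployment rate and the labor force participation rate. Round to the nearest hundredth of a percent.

Employed = 5.94 + 145.07 = 151.01 million (anyone who worked, including part-time for economic reasons, counts as employed).
Unemployed = 8.75 + 0.98 = 9.73 million (jobless and actively searching, or on temporary layoff).
Labor force = 151.01 + 9.73 = 160.74 million.
Not in labor force = 47.08 + 6.66 = 53.74 million (those not working and not actively searching are outside the labor force).
Civilian working-age population = 160.74 + 53.74 = 214.48 million.
Unemployment rate = 9.73 / 160.74 = 6.05%.
Labor force participation rate = 160.74 / 214.48 = 74.94%.

Unemployment rate ≈ 6.05%; labor force participation rate ≈ 74.94%.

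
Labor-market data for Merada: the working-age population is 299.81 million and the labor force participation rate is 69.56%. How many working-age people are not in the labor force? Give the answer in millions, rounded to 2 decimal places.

About 91.26 million are not in the labor force.

Share not in the labor force = 1 − 0.6956 = 0.3044.
Not in labor force = 0.3044 × 299.81 ≈ 91.26 million.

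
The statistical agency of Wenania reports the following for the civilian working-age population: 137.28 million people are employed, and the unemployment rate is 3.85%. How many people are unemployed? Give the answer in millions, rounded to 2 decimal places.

Let U be the number unemployed. The labor force is E + U, and U/(E+U) = 0.0385.
So U = 0.0385 × 137.28 / (1 − 0.0385) = 5.2853 / 0.9615 ≈ 5.50 million.

About 5.50 million are unemployed.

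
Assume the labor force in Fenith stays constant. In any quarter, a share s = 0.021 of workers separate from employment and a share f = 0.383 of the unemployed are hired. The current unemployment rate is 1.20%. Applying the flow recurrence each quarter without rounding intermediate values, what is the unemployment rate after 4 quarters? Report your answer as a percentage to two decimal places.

Unemployment rate after four quarters ≈ 4.69%.

With a fixed labor force, u_{t+1} = u_t + s·(1−u_t) − f·u_t = u_t·(1−s−f) + s.
Here 1−s−f = 0.596 and s = 0.021.
u_1 = 0.012000 × 0.596 + 0.021 = 0.028152.
u_2 = 0.028152 × 0.596 + 0.021 = 0.037779.
u_3 = 0.037779 × 0.596 + 0.021 = 0.043516.
u_4 = 0.043516 × 0.596 + 0.021 = 0.046936.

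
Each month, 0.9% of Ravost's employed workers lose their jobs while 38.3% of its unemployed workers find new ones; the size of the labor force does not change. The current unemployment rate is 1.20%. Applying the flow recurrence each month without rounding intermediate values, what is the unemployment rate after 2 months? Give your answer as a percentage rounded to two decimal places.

Unemployment rate after two months ≈ 1.89%.

With a fixed labor force, u_{t+1} = u_t + s·(1−u_t) − f·u_t = u_t·(1−s−f) + s.
Here 1−s−f = 0.608 and s = 0.009.
u_1 = 0.012000 × 0.608 + 0.009 = 0.016296.
u_2 = 0.016296 × 0.608 + 0.009 = 0.018908.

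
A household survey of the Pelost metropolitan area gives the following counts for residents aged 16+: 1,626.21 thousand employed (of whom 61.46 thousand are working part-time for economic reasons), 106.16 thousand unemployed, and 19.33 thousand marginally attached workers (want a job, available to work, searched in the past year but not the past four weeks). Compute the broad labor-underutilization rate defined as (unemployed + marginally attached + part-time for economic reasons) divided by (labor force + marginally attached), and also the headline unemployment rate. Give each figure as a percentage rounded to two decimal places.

Labor force = 1,626.21 + 106.16 = 1,732.37 thousand.
Numerator = 106.16 + 19.33 + 61.46 = 186.95 thousand.
Denominator = 1,732.37 + 19.33 = 1,751.70 thousand.
Broad rate = 186.95 / 1,751.70 = 10.67%.
Headline unemployment rate = 106.16 / 1,732.37 = 6.13%.

Broad underutilization rate ≈ 10.67%; headline unemployment rate ≈ 6.13%.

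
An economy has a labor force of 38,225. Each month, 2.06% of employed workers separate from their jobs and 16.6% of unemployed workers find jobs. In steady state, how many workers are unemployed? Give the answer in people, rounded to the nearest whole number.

About 4,220 are unemployed in steady state.

Steady-state unemployment rate u* = s/(s+f) = 2.06/(2.06+16.6) = 0.110397.
Unemployed = u* × labor force = 0.110397 × 38,225 ≈ 4,220.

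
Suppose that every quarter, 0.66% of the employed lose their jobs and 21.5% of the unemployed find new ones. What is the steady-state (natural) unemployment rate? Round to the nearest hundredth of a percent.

At steady state the flows balance: s·E = f·U, so U/(E+U) = s/(s+f).
u* = 0.66 / (0.66 + 21.5) = 0.66 / 22.16 = 2.98%.

Steady-state unemployment rate ≈ 2.98%.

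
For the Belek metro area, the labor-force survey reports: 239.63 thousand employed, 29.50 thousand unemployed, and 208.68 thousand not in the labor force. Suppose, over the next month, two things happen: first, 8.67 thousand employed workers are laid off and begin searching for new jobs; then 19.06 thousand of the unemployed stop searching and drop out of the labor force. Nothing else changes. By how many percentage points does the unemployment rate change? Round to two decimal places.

Initially, labor force = 239.63 + 29.50 = 269.13 thousand, so u = 29.50/269.13 = 10.96%.
After the first change, employed falls and unemployed rises by 8.67; labor force unchanged → E = 230.96, U = 38.17, labor force = 269.13 thousand.
After the second change, unemployed and labor force both fall by 19.06 → E = 230.96, U = 19.11, labor force = 250.07 thousand.
New unemployment rate = 19.11 / 250.07 = 7.64%.
Change = 7.64% − 10.96% = −3.32 percentage points.

The unemployment rate changes by −3.32 percentage points.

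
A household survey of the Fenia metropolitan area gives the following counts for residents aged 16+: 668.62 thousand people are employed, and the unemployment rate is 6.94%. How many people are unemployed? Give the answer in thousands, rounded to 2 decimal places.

About 49.86 thousand are unemployed.

Let U be the number unemployed. The labor force is E + U, and U/(E+U) = 0.0694.
So U = 0.0694 × 668.62 / (1 − 0.0694) = 46.4022 / 0.9306 ≈ 49.86 thousand.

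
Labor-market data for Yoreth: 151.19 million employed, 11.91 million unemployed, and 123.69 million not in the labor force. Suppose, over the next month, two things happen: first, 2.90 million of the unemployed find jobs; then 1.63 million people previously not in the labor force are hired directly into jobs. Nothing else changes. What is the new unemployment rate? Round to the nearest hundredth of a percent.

Initially, labor force = 151.19 + 11.91 = 163.10 million, so u = 11.91/163.10 = 7.30%.
After the first change, unemployed falls and employed rises by 2.90; labor force unchanged → E = 154.09, U = 9.01, labor force = 163.10 million.
After the second change, employed and labor force both rise by 1.63; unemployed unchanged → E = 155.72, U = 9.01, labor force = 164.73 million.
New unemployment rate = 9.01 / 164.73 = 5.47%.

New unemployment rate ≈ 5.47%.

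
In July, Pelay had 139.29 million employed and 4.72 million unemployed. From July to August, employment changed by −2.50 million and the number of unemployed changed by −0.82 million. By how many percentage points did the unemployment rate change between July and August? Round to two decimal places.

July: labor force = 139.29 + 4.72 = 144.01; u = 4.72/144.01 = 3.28%.
August: labor force = 136.79 + 3.90 = 140.69; u = 3.90/140.69 = 2.77%.
Change = 2.77% − 3.28% = −0.51 pp.

The unemployment rate changed by −0.51 percentage points.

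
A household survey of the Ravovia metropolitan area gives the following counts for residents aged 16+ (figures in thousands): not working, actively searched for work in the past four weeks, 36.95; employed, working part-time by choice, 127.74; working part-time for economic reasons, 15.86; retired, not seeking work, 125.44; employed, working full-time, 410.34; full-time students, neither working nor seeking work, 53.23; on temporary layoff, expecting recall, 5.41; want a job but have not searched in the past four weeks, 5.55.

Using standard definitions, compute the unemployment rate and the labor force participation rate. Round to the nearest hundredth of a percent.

Unemployment rate ≈ 7.10%; labor force participation rate ≈ 76.40%.

Employed = 127.74 + 15.86 + 410.34 = 553.94 thousand (anyone who worked, including part-time for economic reasons, counts as employed).
Unemployed = 36.95 + 5.41 = 42.36 thousand (jobless and actively searching, or on temporary layoff).
Labor force = 553.94 + 42.36 = 596.30 thousand.
Not in labor force = 125.44 + 53.23 + 5.55 = 184.22 thousand (those not working and not actively searching are outside the labor force — including those who want a job but have given up searching).
Civilian working-age population = 596.30 + 184.22 = 780.52 thousand.
Unemployment rate = 42.36 / 596.30 = 7.10%.
Labor force participation rate = 596.30 / 780.52 = 76.40%.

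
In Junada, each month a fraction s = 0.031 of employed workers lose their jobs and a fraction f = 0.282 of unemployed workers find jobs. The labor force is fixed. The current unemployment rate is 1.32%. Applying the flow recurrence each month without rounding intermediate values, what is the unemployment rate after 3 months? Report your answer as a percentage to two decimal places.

With a fixed labor force, u_{t+1} = u_t + s·(1−u_t) − f·u_t = u_t·(1−s−f) + s.
Here 1−s−f = 0.687 and s = 0.031.
u_1 = 0.013200 × 0.687 + 0.031 = 0.040068.
u_2 = 0.040068 × 0.687 + 0.031 = 0.058527.
u_3 = 0.058527 × 0.687 + 0.031 = 0.071208.

Unemployment rate after three months ≈ 7.12%.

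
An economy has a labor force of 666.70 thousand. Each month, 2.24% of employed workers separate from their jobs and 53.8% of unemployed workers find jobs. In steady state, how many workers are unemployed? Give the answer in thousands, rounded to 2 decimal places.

Steady-state unemployment rate u* = s/(s+f) = 2.24/(2.24+53.8) = 0.039971.
Unemployed = u* × labor force = 0.039971 × 666.70 ≈ 26.65 thousand.

About 26.65 thousand are unemployed in steady state.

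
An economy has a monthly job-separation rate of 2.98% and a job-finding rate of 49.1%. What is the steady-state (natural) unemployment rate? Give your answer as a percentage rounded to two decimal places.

At steady state the flows balance: s·E = f·U, so U/(E+U) = s/(s+f).
u* = 2.98 / (2.98 + 49.1) = 2.98 / 52.08 = 5.72%.

Steady-state unemployment rate ≈ 5.72%.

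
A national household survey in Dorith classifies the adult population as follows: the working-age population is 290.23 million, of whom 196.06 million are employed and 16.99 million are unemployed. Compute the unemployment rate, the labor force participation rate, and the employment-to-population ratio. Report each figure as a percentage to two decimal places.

Unemployment rate ≈ 7.97%; labor force participation rate ≈ 73.41%; employment-population ratio ≈ 67.55%.

Labor force = employed + unemployed = 196.06 + 16.99 = 213.05 million.
Unemployment rate = 16.99 / 213.05 = 7.97%.
Labor force participation rate = 213.05 / 290.23 = 73.41%.
Employment-population ratio = 196.06 / 290.23 = 67.55%.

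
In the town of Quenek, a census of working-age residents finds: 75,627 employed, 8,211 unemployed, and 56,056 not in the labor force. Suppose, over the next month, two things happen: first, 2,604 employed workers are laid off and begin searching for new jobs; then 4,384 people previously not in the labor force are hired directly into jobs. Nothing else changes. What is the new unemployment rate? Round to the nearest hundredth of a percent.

Initially, labor force = 75,627 + 8,211 = 83,838, so u = 8,211/83,838 = 9.79%.
After the first change, employed falls and unemployed rises by 2,604; labor force unchanged → E = 73,023, U = 10,815, labor force = 83,838.
After the second change, employed and labor force both rise by 4,384; unemployed unchanged → E = 77,407, U = 10,815, labor force = 88,222.
New unemployment rate = 10,815 / 88,222 = 12.26%.

New unemployment rate ≈ 12.26%.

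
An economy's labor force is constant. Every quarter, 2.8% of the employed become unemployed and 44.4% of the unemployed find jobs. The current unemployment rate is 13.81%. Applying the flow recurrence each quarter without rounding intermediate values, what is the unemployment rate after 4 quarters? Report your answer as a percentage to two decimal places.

Unemployment rate after four quarters ≈ 6.54%.

With a fixed labor force, u_{t+1} = u_t + s·(1−u_t) − f·u_t = u_t·(1−s−f) + s.
Here 1−s−f = 0.528 and s = 0.028.
u_1 = 0.138100 × 0.528 + 0.028 = 0.100917.
u_2 = 0.100917 × 0.528 + 0.028 = 0.081284.
u_3 = 0.081284 × 0.528 + 0.028 = 0.070918.
u_4 = 0.070918 × 0.528 + 0.028 = 0.065445.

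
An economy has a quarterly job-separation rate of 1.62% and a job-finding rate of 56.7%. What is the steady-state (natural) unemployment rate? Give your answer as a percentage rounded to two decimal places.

At steady state the flows balance: s·E = f·U, so U/(E+U) = s/(s+f).
u* = 1.62 / (1.62 + 56.7) = 1.62 / 58.32 = 2.78%.

Steady-state unemployment rate ≈ 2.78%.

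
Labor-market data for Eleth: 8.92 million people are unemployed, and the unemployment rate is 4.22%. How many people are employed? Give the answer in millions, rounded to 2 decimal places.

About 202.45 million are employed.

Labor force = U / u = 8.92 / 0.0422 ≈ 211.37 million.
Employed = labor force − unemployed = 211.37 − 8.92 = 202.45 million.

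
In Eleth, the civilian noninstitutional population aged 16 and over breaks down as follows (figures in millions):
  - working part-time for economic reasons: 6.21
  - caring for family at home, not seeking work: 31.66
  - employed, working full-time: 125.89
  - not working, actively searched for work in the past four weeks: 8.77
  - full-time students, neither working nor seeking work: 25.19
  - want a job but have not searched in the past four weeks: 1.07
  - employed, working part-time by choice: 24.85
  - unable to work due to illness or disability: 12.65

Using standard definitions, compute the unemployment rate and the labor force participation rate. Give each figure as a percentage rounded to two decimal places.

Employed = 6.21 + 125.89 + 24.85 = 156.95 million (anyone who worked, including part-time for economic reasons, counts as employed).
Unemployed = 8.77 million.
Labor force = 156.95 + 8.77 = 165.72 million.
Not in labor force = 31.66 + 25.19 + 1.07 + 12.65 = 70.57 million (those not working and not actively searching are outside the labor force — including those who want a job but have given up searching).
Civilian working-age population = 165.72 + 70.57 = 236.29 million.
Unemployment rate = 8.77 / 165.72 = 5.29%.
Labor force participation rate = 165.72 / 236.29 = 70.13%.

Unemployment rate ≈ 5.29%; labor force participation rate ≈ 70.13%.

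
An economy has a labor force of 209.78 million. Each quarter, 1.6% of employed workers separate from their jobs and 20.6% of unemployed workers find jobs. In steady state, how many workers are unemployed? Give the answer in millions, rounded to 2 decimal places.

About 15.12 million are unemployed in steady state.

Steady-state unemployment rate u* = s/(s+f) = 1.6/(1.6+20.6) = 0.072072.
Unemployed = u* × labor force = 0.072072 × 209.78 ≈ 15.12 million.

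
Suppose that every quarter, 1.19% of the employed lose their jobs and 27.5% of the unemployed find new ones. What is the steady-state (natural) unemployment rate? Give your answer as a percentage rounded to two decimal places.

Steady-state unemployment rate ≈ 4.15%.

At steady state the flows balance: s·E = f·U, so U/(E+U) = s/(s+f).
u* = 1.19 / (1.19 + 27.5) = 1.19 / 28.69 = 4.15%.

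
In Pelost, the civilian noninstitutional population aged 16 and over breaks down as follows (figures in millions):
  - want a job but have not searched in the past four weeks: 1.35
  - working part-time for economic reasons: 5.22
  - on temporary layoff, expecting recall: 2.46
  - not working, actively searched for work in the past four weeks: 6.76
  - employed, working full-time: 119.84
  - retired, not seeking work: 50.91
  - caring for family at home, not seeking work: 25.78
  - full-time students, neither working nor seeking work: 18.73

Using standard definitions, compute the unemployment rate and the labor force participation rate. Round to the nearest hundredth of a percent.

Unemployment rate ≈ 6.87%; labor force participation rate ≈ 58.12%.

Employed = 5.22 + 119.84 = 125.06 million (anyone who worked, including part-time for economic reasons, counts as employed).
Unemployed = 2.46 + 6.76 = 9.22 million (jobless and actively searching, or on temporary layoff).
Labor force = 125.06 + 9.22 = 134.28 million.
Not in labor force = 1.35 + 50.91 + 25.78 + 18.73 = 96.77 million (those not working and not actively searching are outside the labor force — including those who want a job but have given up searching).
Civilian working-age population = 134.28 + 96.77 = 231.05 million.
Unemployment rate = 9.22 / 134.28 = 6.87%.
Labor force participation rate = 134.28 / 231.05 = 58.12%.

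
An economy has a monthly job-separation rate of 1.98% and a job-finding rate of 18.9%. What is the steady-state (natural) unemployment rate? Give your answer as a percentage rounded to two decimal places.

Steady-state unemployment rate ≈ 9.48%.

At steady state the flows balance: s·E = f·U, so U/(E+U) = s/(s+f).
u* = 1.98 / (1.98 + 18.9) = 1.98 / 20.88 = 9.48%.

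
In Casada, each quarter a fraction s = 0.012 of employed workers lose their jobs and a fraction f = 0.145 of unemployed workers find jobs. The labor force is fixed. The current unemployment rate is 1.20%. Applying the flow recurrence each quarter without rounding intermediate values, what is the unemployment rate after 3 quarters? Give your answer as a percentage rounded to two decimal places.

Unemployment rate after three quarters ≈ 3.78%.

With a fixed labor force, u_{t+1} = u_t + s·(1−u_t) − f·u_t = u_t·(1−s−f) + s.
Here 1−s−f = 0.843 and s = 0.012.
u_1 = 0.012000 × 0.843 + 0.012 = 0.022116.
u_2 = 0.022116 × 0.843 + 0.012 = 0.030644.
u_3 = 0.030644 × 0.843 + 0.012 = 0.037833.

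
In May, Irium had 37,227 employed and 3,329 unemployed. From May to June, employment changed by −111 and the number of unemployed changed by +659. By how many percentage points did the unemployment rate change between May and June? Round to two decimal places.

May: labor force = 37,227 + 3,329 = 40,556; u = 3,329/40,556 = 8.21%.
June: labor force = 37,116 + 3,988 = 41,104; u = 3,988/41,104 = 9.70%.
Change = 9.70% − 8.21% = +1.49 pp.

The unemployment rate changed by +1.49 percentage points.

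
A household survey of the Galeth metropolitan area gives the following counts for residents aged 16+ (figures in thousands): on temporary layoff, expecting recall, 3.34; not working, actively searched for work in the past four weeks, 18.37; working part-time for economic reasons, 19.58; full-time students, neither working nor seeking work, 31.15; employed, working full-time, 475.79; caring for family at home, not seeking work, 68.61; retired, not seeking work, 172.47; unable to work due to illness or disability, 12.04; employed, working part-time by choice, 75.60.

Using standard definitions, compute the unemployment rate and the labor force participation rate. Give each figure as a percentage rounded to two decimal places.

Unemployment rate ≈ 3.66%; labor force participation rate ≈ 67.58%.

Employed = 19.58 + 475.79 + 75.60 = 570.97 thousand (anyone who worked, including part-time for economic reasons, counts as employed).
Unemployed = 3.34 + 18.37 = 21.71 thousand (jobless and actively searching, or on temporary layoff).
Labor force = 570.97 + 21.71 = 592.68 thousand.
Not in labor force = 31.15 + 68.61 + 172.47 + 12.04 = 284.27 thousand (those not working and not actively searching are outside the labor force).
Civilian working-age population = 592.68 + 284.27 = 876.95 thousand.
Unemployment rate = 21.71 / 592.68 = 3.66%.
Labor force participation rate = 592.68 / 876.95 = 67.58%.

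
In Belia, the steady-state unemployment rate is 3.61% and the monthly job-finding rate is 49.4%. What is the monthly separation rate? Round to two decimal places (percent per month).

From u* = s/(s+f): s = u·f/(1−u).
s = 0.0361 × 49.4 / (1 − 0.0361) = 1.7833 / 0.9639 ≈ 1.85% per month.

Separation rate ≈ 1.85% per month.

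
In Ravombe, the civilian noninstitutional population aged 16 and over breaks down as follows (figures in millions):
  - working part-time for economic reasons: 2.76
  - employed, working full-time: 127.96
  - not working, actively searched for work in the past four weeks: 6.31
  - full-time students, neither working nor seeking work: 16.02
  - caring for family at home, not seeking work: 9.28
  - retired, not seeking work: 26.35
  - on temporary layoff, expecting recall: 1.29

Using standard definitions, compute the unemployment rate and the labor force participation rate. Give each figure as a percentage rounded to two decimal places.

Unemployment rate ≈ 5.49%; labor force participation rate ≈ 72.81%.

Employed = 2.76 + 127.96 = 130.72 million (anyone who worked, including part-time for economic reasons, counts as employed).
Unemployed = 6.31 + 1.29 = 7.60 million (jobless and actively searching, or on temporary layoff).
Labor force = 130.72 + 7.60 = 138.32 million.
Not in labor force = 16.02 + 9.28 + 26.35 = 51.65 million (those not working and not actively searching are outside the labor force).
Civilian working-age population = 138.32 + 51.65 = 189.97 million.
Unemployment rate = 7.60 / 138.32 = 5.49%.
Labor force participation rate = 138.32 / 189.97 = 72.81%.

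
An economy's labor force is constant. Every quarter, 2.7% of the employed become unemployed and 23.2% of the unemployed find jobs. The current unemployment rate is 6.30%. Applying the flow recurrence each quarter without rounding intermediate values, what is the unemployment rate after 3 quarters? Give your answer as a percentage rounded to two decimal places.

With a fixed labor force, u_{t+1} = u_t + s·(1−u_t) − f·u_t = u_t·(1−s−f) + s.
Here 1−s−f = 0.741 and s = 0.027.
u_1 = 0.063000 × 0.741 + 0.027 = 0.073683.
u_2 = 0.073683 × 0.741 + 0.027 = 0.081599.
u_3 = 0.081599 × 0.741 + 0.027 = 0.087465.

Unemployment rate after three quarters ≈ 8.75%.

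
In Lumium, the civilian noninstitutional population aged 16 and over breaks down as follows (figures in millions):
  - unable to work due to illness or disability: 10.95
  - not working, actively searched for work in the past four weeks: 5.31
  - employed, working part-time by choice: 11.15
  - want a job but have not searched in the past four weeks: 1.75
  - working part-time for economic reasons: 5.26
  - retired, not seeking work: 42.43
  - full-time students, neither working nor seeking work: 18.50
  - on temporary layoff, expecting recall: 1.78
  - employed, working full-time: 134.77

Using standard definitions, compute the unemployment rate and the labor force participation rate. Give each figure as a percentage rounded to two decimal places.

Unemployment rate ≈ 4.48%; labor force participation rate ≈ 68.25%.

Employed = 11.15 + 5.26 + 134.77 = 151.18 million (anyone who worked, including part-time for economic reasons, counts as employed).
Unemployed = 5.31 + 1.78 = 7.09 million (jobless and actively searching, or on temporary layoff).
Labor force = 151.18 + 7.09 = 158.27 million.
Not in labor force = 10.95 + 1.75 + 42.43 + 18.50 = 73.63 million (those not working and not actively searching are outside the labor force — including those who want a job but have given up searching).
Civilian working-age population = 158.27 + 73.63 = 231.90 million.
Unemployment rate = 7.09 / 158.27 = 4.48%.
Labor force participation rate = 158.27 / 231.90 = 68.25%.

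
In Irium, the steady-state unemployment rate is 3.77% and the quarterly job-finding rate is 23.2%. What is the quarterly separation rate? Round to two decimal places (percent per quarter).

Separation rate ≈ 0.91% per quarter.

From u* = s/(s+f): s = u·f/(1−u).
s = 0.0377 × 23.2 / (1 − 0.0377) = 0.8746 / 0.9623 ≈ 0.91% per quarter.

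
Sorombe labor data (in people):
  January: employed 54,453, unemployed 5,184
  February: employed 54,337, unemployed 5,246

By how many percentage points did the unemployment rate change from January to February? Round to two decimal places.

January: labor force = 54,453 + 5,184 = 59,637; u = 5,184/59,637 = 8.69%.
February: labor force = 54,337 + 5,246 = 59,583; u = 5,246/59,583 = 8.80%.
Change = 8.80% − 8.69% = +0.11 pp.

The unemployment rate changed by +0.11 percentage points.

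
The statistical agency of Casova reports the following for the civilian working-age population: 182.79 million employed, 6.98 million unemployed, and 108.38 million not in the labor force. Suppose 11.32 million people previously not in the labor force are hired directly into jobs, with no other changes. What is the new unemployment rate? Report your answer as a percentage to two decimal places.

New unemployment rate ≈ 3.47%.

Initially, labor force = 182.79 + 6.98 = 189.77 million, so u = 6.98/189.77 = 3.68%.
After the change, employed and labor force both rise by 11.32; unemployed unchanged → E = 194.11, U = 6.98, labor force = 201.09 million.
New unemployment rate = 6.98 / 201.09 = 3.47%.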